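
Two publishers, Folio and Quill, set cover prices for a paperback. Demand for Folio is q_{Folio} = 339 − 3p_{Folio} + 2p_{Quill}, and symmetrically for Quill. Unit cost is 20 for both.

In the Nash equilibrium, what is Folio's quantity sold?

Folio's profit: π = (p_{Folio} − 20)(339 − 3p_{Folio} + 2p_{Quill}).
∂π/∂p_{Folio} = 399 − 6p_{Folio} + 2p_{Quill} = 0 ⇒ p_{Folio} = 66.5 + (1/3)p_{Quill}.
Setting p_{Folio} = p_{Quill} in the reaction function: p_{Folio} = 66.5 + (1/3)p_{Folio}, so p_{Folio} = 66.5 / (2/3) = 99.75.
q_{Folio} = 339 − 3·99.75 + 2·99.75 = 239.25.

239.25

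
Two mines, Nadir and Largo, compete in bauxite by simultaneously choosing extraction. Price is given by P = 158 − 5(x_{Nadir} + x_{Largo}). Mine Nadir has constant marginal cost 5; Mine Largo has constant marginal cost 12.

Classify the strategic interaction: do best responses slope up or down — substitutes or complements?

Mine Nadir's profit: π = x_{Nadir}(158 − 5(x_{Nadir} + x_{Largo})) − 5x_{Nadir}.
∂π/∂x_{Nadir} = 153 − 10x_{Nadir} − 5x_{Largo} = 0, so x_{Nadir} = 15.3 − 0.5x_{Largo}.
The best-response slope dx_{Nadir}/dx_{Largo} = −0.5 < 0: the reaction function is downward-sloping, so the choices are strategic substitutes.

strategic substitutes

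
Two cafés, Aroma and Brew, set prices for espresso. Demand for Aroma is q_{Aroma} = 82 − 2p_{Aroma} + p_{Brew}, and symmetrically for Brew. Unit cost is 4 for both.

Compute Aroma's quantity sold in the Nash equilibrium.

Aroma's profit: π = (p_{Aroma} − 4)(82 − 2p_{Aroma} + p_{Brew}).
∂π/∂p_{Aroma} = 90 − 4p_{Aroma} + p_{Brew} = 0 ⇒ p_{Aroma} = 22.5 + 0.25p_{Brew}.
The game is symmetric, so in equilibrium p_{Brew} = p_{Aroma}: the reaction function gives 0.75p_{Aroma} = 22.5, hence p_{Aroma} = 30.
q_{Aroma} = 82 − 2·30 + 30 = 52.

52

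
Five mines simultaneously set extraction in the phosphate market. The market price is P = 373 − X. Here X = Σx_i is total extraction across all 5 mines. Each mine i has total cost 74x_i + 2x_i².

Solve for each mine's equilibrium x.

29.9

A representative mine's profit is π_i = x_i(373 − X) − 74x_i − 2x_i², with X = x_i + Σ_{j≠i} x_j.
First-order condition: 299 − 6x_i − Σ_{j≠i} x_j = 0.
In a symmetric equilibrium every mine chooses the same x, so Σ_{j≠i} x_j = 4x. The condition becomes 299 − 10x = 0, giving x = 299/10 = 29.9.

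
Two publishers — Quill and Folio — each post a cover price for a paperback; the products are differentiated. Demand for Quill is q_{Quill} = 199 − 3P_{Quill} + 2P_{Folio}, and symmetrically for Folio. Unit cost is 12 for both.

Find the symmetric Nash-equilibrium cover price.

58.75

Quill's profit: π = (P_{Quill} − 12)(199 − 3P_{Quill} + 2P_{Folio}).
∂π/∂P_{Quill} = 235 − 6P_{Quill} + 2P_{Folio} = 0 ⇒ P_{Quill} = 235/6 + (1/3)P_{Folio}.
By symmetry P_{Folio} = P_{Quill}; substituting into the reaction function, (2/3)P_{Quill} = 235/6 and P_{Quill} = 58.75.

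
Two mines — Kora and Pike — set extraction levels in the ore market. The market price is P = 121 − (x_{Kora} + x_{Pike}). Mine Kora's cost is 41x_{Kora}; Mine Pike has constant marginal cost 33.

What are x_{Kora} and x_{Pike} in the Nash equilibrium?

Mine Kora's profit: π = x_{Kora}(121 − (x_{Kora} + x_{Pike})) − 41x_{Kora}.
∂π/∂x_{Kora} = 80 − 2x_{Kora} − x_{Pike} = 0, so x_{Kora} = 40 − 0.5x_{Pike}.
By the same steps for Pike: x_{Pike} = 44 − 0.5x_{Kora}.
Substituting the second reaction function into the first: x_{Kora} = 40 − 0.5(44 − 0.5x_{Kora}), which gives 0.75x_{Kora} = 18 ⇒ x_{Kora} = 24.
Then x_{Pike} = 44 − 0.5·24 = 32.

24, 32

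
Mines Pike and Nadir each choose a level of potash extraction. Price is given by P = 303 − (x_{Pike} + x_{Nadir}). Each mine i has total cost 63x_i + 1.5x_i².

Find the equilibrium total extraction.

80

Mine Pike's profit: π = x_{Pike}(303 − (x_{Pike} + x_{Nadir})) − 63x_{Pike} − 1.5x_{Pike}².
∂π/∂x_{Pike} = 240 − 5x_{Pike} − x_{Nadir} = 0, so x_{Pike} = 48 − 0.2x_{Nadir}.
The game is symmetric, so in equilibrium x_{Nadir} = x_{Pike}: the reaction function gives 1.2x_{Pike} = 48, hence x_{Pike} = 40.
Total extraction: 40 + 40 = 80.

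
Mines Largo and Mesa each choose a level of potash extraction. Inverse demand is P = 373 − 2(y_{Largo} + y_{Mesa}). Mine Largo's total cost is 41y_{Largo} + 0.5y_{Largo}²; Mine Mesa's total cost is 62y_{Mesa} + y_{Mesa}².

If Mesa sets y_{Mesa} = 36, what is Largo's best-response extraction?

52

Mine Largo's profit: π = y_{Largo}(373 − 2(y_{Largo} + y_{Mesa})) − 41y_{Largo} − 0.5y_{Largo}².
∂π/∂y_{Largo} = 332 − 5y_{Largo} − 2y_{Mesa} = 0, so y_{Largo} = 66.4 − 0.4y_{Mesa}.
At y_{Mesa} = 36: y_{Largo} = 66.4 − 0.4·36 = 52.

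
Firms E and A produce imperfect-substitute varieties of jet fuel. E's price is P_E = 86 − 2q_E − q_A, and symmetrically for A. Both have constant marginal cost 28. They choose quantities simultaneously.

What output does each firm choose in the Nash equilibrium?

11.6

Firm E's profit: π = q_E(86 − 2q_E − q_A) − 28q_E.
∂π/∂q_E = 58 − 4q_E − q_A = 0 ⇒ q_E = 14.5 − 0.25q_A.
Setting q_E = q_A in the reaction function: q_E = 14.5 − 0.25q_E, so q_E = 14.5 / 1.25 = 11.6.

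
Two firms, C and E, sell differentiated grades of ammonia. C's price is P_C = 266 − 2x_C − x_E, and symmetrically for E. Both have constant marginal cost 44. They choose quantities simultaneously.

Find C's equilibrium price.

Firm C's profit: π = x_C(266 − 2x_C − x_E) − 44x_C.
∂π/∂x_C = 222 − 4x_C − x_E = 0 ⇒ x_C = 55.5 − 0.25x_E.
By symmetry x_E = x_C; substituting into the reaction function, 1.25x_C = 55.5 and x_C = 44.4.
P_C = 266 − 2·44.4 − 44.4 = 132.8.

132.8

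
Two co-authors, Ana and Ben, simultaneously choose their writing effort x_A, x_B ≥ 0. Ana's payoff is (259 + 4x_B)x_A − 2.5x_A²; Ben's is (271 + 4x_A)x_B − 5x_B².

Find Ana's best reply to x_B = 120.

Expanding Ana's payoff: 259x_A + 4x_Bx_A − 2.5x_A².
∂π/∂x_A = 259 + 4x_B − 5x_A = 0, so x_A = 51.8 + 0.8x_B.
At x_B = 120: x_A = 51.8 + 0.8·120 = 147.8.

147.8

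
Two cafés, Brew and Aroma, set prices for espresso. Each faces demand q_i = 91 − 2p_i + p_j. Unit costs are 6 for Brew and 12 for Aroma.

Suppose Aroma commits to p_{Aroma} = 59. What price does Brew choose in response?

Brew's profit: π = (p_{Brew} − 6)(91 − 2p_{Brew} + p_{Aroma}).
∂π/∂p_{Brew} = 103 − 4p_{Brew} + p_{Aroma} = 0 ⇒ p_{Brew} = 25.75 + 0.25p_{Aroma}.
At p_{Aroma} = 59: p_{Brew} = 25.75 + 0.25·59 = 40.5.

40.5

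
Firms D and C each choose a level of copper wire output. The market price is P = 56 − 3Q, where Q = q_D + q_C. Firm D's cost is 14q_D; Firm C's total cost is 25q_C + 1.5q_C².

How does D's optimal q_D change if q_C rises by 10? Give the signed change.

Firm D's profit: π = q_D(56 − 3(q_D + q_C)) − 14q_D.
∂π/∂q_D = 42 − 6q_D − 3q_C = 0, so q_D = 7 − 0.5q_C.
The reaction-function slope is −0.5, so a 10-unit rise in q_C moves q_D by −0.5 × 10 = −5. D's best response falls — the actions are strategic substitutes.

-5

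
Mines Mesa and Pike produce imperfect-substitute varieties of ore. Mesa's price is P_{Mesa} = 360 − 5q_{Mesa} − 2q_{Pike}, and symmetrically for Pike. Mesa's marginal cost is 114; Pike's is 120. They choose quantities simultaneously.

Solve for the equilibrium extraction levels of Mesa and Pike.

20.625, 19.875

Mine Mesa's profit: π = q_{Mesa}(360 − 5q_{Mesa} − 2q_{Pike}) − 114q_{Mesa}.
∂π/∂q_{Mesa} = 246 − 10q_{Mesa} − 2q_{Pike} = 0 ⇒ q_{Mesa} = 24.6 − 0.2q_{Pike}.
Similarly q_{Pike} = 24 − 0.2q_{Mesa}.
Plugging q_{Pike} into Mesa's best response: q_{Mesa} = 24.6 − 0.2(24 − 0.2q_{Mesa}) ⇒ 0.96q_{Mesa} = 19.8, so q_{Mesa} = 20.625.
Then q_{Pike} = 24 − 0.2·20.625 = 19.875.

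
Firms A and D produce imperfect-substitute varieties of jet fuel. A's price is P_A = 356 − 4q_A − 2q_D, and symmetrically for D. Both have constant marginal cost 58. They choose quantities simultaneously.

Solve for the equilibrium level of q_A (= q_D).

Firm A's profit: π = q_A(356 − 4q_A − 2q_D) − 58q_A.
∂π/∂q_A = 298 − 8q_A − 2q_D = 0 ⇒ q_A = 37.25 − 0.25q_D.
By symmetry q_D = q_A; substituting into the reaction function, 1.25q_A = 37.25 and q_A = 29.8.

29.8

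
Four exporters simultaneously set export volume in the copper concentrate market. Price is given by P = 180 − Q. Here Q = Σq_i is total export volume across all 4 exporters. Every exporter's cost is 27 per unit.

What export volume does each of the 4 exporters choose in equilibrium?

A representative exporter's profit is π_i = q_i(180 − Q) − 27q_i, with Q = q_i + Σ_{j≠i} q_j.
First-order condition: 153 − 2q_i − Σ_{j≠i} q_j = 0.
With identical exporters, set every q_j = q: then 153 − 2q − 3q = 0, i.e. q = 153/5 = 30.6.

30.6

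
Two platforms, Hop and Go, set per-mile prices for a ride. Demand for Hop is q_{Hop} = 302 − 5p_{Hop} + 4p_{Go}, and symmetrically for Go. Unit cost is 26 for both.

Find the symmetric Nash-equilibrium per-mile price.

Hop's profit: π = (p_{Hop} − 26)(302 − 5p_{Hop} + 4p_{Go}).
∂π/∂p_{Hop} = 432 − 10p_{Hop} + 4p_{Go} = 0 ⇒ p_{Hop} = 43.2 + 0.4p_{Go}.
Setting p_{Hop} = p_{Go} in the reaction function: p_{Hop} = 43.2 + 0.4p_{Hop}, so p_{Hop} = 43.2 / 0.6 = 72.

72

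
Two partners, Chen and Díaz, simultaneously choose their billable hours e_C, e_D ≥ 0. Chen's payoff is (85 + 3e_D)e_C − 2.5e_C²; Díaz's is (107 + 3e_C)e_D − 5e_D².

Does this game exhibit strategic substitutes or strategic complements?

Expanding Chen's payoff: 85e_C + 3e_De_C − 2.5e_C².
∂π/∂e_C = 85 + 3e_D − 5e_C = 0, so e_C = 17 + 0.6e_D.
The best-response slope de_C/de_D = 0.6 > 0: the reaction function is upward-sloping, so the choices are strategic complements.

strategic complements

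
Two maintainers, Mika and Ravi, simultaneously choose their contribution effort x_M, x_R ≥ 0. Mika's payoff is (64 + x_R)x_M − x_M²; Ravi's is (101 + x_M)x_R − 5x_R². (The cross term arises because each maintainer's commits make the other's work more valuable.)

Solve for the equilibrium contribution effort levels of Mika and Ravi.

Expanding Mika's payoff: 64x_M + x_Rx_M − x_M².
∂π/∂x_M = 64 + x_R − 2x_M = 0, so x_M = 32 + 0.5x_R.
Likewise for Ravi: x_R = 10.1 + 0.1x_M.
Plugging x_R into Mika's best response: x_M = 32 + 0.5(10.1 + 0.1x_M) ⇒ 0.95x_M = 37.05, so x_M = 39.
Then x_R = 10.1 + 0.1·39 = 14.

39, 14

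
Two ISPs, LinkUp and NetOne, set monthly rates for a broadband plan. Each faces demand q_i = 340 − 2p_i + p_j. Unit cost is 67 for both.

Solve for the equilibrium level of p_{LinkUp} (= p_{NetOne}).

158

LinkUp's profit: π = (p_{LinkUp} − 67)(340 − 2p_{LinkUp} + p_{NetOne}).
∂π/∂p_{LinkUp} = 474 − 4p_{LinkUp} + p_{NetOne} = 0 ⇒ p_{LinkUp} = 118.5 + 0.25p_{NetOne}.
Setting p_{LinkUp} = p_{NetOne} in the reaction function: p_{LinkUp} = 118.5 + 0.25p_{LinkUp}, so p_{LinkUp} = 118.5 / 0.75 = 158.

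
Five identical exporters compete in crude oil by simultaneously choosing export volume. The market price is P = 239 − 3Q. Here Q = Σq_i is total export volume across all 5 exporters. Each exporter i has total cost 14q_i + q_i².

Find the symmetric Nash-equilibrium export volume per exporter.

11.25

A representative exporter's profit is π_i = q_i(239 − 3Q) − 14q_i − q_i², with Q = q_i + Σ_{j≠i} q_j.
First-order condition: 225 − 8q_i − 3Σ_{j≠i} q_j = 0.
In a symmetric equilibrium every exporter chooses the same q, so Σ_{j≠i} q_j = 4q. The condition becomes 225 − 20q = 0, giving q = 225/20 = 11.25.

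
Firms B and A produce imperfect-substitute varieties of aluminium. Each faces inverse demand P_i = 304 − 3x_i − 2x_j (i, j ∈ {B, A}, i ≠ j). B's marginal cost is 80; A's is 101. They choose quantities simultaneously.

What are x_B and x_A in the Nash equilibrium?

29.3125, 24.0625

Firm B's profit: π = x_B(304 − 3x_B − 2x_A) − 80x_B.
∂π/∂x_B = 224 − 6x_B − 2x_A = 0 ⇒ x_B = 112/3 − (1/3)x_A.
Similarly x_A = 203/6 − (1/3)x_B.
Solving the two reaction functions simultaneously: (1 − (−1/3)(−1/3))x_B = 112/3 − (1/3)·(203/6), so (8/9)x_B = 469/18 and x_B = 29.3125.
Then x_A = 203/6 − (1/3)·29.3125 = 24.0625.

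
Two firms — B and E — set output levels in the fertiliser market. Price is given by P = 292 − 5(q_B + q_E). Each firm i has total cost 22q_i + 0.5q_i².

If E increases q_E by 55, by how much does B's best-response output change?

-25

Firm B's profit: π = q_B(292 − 5(q_B + q_E)) − 22q_B − 0.5q_B².
∂π/∂q_B = 270 − 11q_B − 5q_E = 0, so q_B = 270/11 − (5/11)q_E.
The reaction-function slope is −5/11, so a 55-unit rise in q_E moves q_B by −5/11 × 55 = −25. B's best response falls — the actions are strategic substitutes.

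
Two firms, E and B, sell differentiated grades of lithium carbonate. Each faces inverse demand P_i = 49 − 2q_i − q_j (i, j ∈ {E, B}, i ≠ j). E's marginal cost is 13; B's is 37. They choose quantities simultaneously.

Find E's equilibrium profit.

154.88

Firm E's profit: π = q_E(49 − 2q_E − q_B) − 13q_E.
∂π/∂q_E = 36 − 4q_E − q_B = 0 ⇒ q_E = 9 − 0.25q_B.
Similarly q_B = 3 − 0.25q_E.
Solving the two reaction functions simultaneously: (1 − (−0.25)(−0.25))q_E = 9 − 0.25·3, so 0.9375q_E = 8.25 and q_E = 8.8.
Then q_B = 3 − 0.25·8.8 = 0.8.
P_E = 49 − 2·8.8 − 0.8 = 30.6.
Profit = (30.6 − 13)·8.8 = 154.88.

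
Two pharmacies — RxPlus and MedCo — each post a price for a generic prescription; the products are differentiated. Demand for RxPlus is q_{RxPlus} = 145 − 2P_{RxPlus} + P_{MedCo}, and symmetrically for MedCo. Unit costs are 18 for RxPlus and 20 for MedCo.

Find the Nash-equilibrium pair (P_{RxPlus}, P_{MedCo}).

60.6, 61.4

RxPlus's profit: π = (P_{RxPlus} − 18)(145 − 2P_{RxPlus} + P_{MedCo}).
∂π/∂P_{RxPlus} = 181 − 4P_{RxPlus} + P_{MedCo} = 0 ⇒ P_{RxPlus} = 45.25 + 0.25P_{MedCo}.
Similarly P_{MedCo} = 46.25 + 0.25P_{RxPlus}.
Substituting the second reaction function into the first: P_{RxPlus} = 45.25 + 0.25(46.25 + 0.25P_{RxPlus}), which gives 0.9375P_{RxPlus} = 56.8125 ⇒ P_{RxPlus} = 60.6.
Then P_{MedCo} = 46.25 + 0.25·60.6 = 61.4.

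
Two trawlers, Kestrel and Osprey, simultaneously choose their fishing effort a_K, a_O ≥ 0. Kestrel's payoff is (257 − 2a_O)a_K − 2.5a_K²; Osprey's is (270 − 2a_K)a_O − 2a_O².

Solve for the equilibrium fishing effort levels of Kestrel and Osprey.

Expanding Kestrel's payoff: 257a_K − 2a_Oa_K − 2.5a_K².
∂π/∂a_K = 257 − 2a_O − 5a_K = 0, so a_K = 51.4 − 0.4a_O.
Likewise for Osprey: a_O = 67.5 − 0.5a_K.
Substituting the second reaction function into the first: a_K = 51.4 − 0.4(67.5 − 0.5a_K), which gives 0.8a_K = 24.4 ⇒ a_K = 30.5.
Then a_O = 67.5 − 0.5·30.5 = 52.25.

30.5, 52.25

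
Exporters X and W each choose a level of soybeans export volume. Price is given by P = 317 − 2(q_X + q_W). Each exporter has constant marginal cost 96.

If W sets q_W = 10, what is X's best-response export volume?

Exporter X's profit: π = q_X(317 − 2(q_X + q_W)) − 96q_X.
∂π/∂q_X = 221 − 4q_X − 2q_W = 0, so q_X = 55.25 − 0.5q_W.
At q_W = 10: q_X = 55.25 − 0.5·10 = 50.25.

50.25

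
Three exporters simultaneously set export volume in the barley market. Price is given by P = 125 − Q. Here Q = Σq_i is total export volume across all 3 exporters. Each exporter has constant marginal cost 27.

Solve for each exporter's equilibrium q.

24.5

A representative exporter's profit is π_i = q_i(125 − Q) − 27q_i, with Q = q_i + Σ_{j≠i} q_j.
First-order condition: 98 − 2q_i − Σ_{j≠i} q_j = 0.
Imposing symmetry (q_j = q for all j) turns Σ_{j≠i} q_j into 2q, so 98 = 4q and q = 24.5.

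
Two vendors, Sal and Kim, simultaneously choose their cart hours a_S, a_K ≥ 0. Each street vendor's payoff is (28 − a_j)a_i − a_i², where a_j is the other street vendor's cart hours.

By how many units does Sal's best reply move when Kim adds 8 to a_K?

-4

Sal's payoff is (28 − a_K)a_S − a_S².
∂π/∂a_S = 28 − a_K − 2a_S = 0, so a_S = 14 − 0.5a_K.
The reaction-function slope is −0.5, so an 8-unit rise in a_K moves a_S by −0.5 × 8 = −4. Sal's best response falls — the actions are strategic substitutes.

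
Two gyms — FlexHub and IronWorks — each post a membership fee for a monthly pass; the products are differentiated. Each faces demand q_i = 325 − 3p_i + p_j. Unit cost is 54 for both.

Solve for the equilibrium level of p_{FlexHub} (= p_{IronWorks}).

97.4

FlexHub's profit: π = (p_{FlexHub} − 54)(325 − 3p_{FlexHub} + p_{IronWorks}).
∂π/∂p_{FlexHub} = 487 − 6p_{FlexHub} + p_{IronWorks} = 0 ⇒ p_{FlexHub} = 487/6 + (1/6)p_{IronWorks}.
The game is symmetric, so in equilibrium p_{IronWorks} = p_{FlexHub}: the reaction function gives (5/6)p_{FlexHub} = 487/6, hence p_{FlexHub} = 97.4.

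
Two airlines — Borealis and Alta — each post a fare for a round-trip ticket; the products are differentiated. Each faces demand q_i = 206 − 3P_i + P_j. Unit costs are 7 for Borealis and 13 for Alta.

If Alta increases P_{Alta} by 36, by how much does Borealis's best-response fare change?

6

Borealis's profit: π = (P_{Borealis} − 7)(206 − 3P_{Borealis} + P_{Alta}).
∂π/∂P_{Borealis} = 227 − 6P_{Borealis} + P_{Alta} = 0 ⇒ P_{Borealis} = 227/6 + (1/6)P_{Alta}.
The reaction-function slope is 1/6, so a 36-unit rise in P_{Alta} moves P_{Borealis} by 1/6 × 36 = 6. Borealis's best response rises — the actions are strategic complements.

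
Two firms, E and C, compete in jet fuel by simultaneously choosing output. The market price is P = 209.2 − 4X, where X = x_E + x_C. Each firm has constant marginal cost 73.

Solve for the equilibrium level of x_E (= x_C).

11.35

Firm E's profit: π = x_E(209.2 − 4(x_E + x_C)) − 73x_E.
∂π/∂x_E = 136.2 − 8x_E − 4x_C = 0, so x_E = 17.025 − 0.5x_C.
Setting x_E = x_C in the reaction function: x_E = 17.025 − 0.5x_E, so x_E = 17.025 / 1.5 = 11.35.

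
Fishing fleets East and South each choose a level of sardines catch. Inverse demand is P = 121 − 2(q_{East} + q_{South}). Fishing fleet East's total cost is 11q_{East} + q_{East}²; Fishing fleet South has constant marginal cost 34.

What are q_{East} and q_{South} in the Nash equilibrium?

13.3, 15.1

Fishing fleet East's profit: π = q_{East}(121 − 2(q_{East} + q_{South})) − 11q_{East} − q_{East}².
∂π/∂q_{East} = 110 − 6q_{East} − 2q_{South} = 0, so q_{East} = 55/3 − (1/3)q_{South}.
For South: ∂π/∂q_{South} = 87 − 4q_{South} − 2q_{East} = 0 ⇒ q_{South} = 21.75 − 0.5q_{East}.
Solving the two reaction functions simultaneously: (1 − (−1/3)(−0.5))q_{East} = 55/3 − (1/3)·21.75, so (5/6)q_{East} = 133/12 and q_{East} = 13.3.
Then q_{South} = 21.75 − 0.5·13.3 = 15.1.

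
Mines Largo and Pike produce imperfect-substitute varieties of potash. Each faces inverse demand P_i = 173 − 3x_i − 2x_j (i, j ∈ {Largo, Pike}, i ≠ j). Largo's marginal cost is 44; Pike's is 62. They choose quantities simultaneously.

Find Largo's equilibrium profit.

892.6875

Mine Largo's profit: π = x_{Largo}(173 − 3x_{Largo} − 2x_{Pike}) − 44x_{Largo}.
∂π/∂x_{Largo} = 129 − 6x_{Largo} − 2x_{Pike} = 0 ⇒ x_{Largo} = 21.5 − (1/3)x_{Pike}.
Similarly x_{Pike} = 18.5 − (1/3)x_{Largo}.
Plugging x_{Pike} into Largo's best response: x_{Largo} = 21.5 − (1/3)(18.5 − (1/3)x_{Largo}) ⇒ (8/9)x_{Largo} = 46/3, so x_{Largo} = 17.25.
Then x_{Pike} = 18.5 − (1/3)·17.25 = 12.75.
P_{Largo} = 173 − 3·17.25 − 2·12.75 = 95.75.
Profit = (95.75 − 44)·17.25 = 892.6875.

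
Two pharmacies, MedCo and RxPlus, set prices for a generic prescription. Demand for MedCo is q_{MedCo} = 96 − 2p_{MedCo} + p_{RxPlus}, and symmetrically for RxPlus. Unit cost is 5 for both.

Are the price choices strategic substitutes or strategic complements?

MedCo's profit: π = (p_{MedCo} − 5)(96 − 2p_{MedCo} + p_{RxPlus}).
∂π/∂p_{MedCo} = 106 − 4p_{MedCo} + p_{RxPlus} = 0 ⇒ p_{MedCo} = 26.5 + 0.25p_{RxPlus}.
The best-response slope dp_{MedCo}/dp_{RxPlus} = 0.25 > 0: the reaction function is upward-sloping, so the choices are strategic complements.

strategic complements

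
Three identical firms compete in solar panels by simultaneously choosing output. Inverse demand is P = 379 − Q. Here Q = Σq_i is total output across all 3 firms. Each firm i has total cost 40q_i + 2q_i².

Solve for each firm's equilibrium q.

A representative firm's profit is π_i = q_i(379 − Q) − 40q_i − 2q_i², with Q = q_i + Σ_{j≠i} q_j.
First-order condition: 339 − 6q_i − Σ_{j≠i} q_j = 0.
In a symmetric equilibrium every firm chooses the same q, so Σ_{j≠i} q_j = 2q. The condition becomes 339 − 8q = 0, giving q = 339/8 = 42.375.

42.375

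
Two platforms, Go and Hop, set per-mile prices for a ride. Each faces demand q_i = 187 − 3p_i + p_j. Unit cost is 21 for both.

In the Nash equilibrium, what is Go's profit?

Go's profit: π = (p_{Go} − 21)(187 − 3p_{Go} + p_{Hop}).
∂π/∂p_{Go} = 250 − 6p_{Go} + p_{Hop} = 0 ⇒ p_{Go} = 125/3 + (1/6)p_{Hop}.
The game is symmetric, so in equilibrium p_{Hop} = p_{Go}: the reaction function gives (5/6)p_{Go} = 125/3, hence p_{Go} = 50.
q_{Go} = 187 − 3·50 + 50 = 87.
Profit = (50 − 21)·87 = 2523.

2523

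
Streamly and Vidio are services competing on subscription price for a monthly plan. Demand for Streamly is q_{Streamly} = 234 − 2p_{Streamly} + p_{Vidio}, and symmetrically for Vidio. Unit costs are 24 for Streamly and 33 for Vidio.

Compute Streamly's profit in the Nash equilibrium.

Streamly's profit: π = (p_{Streamly} − 24)(234 − 2p_{Streamly} + p_{Vidio}).
∂π/∂p_{Streamly} = 282 − 4p_{Streamly} + p_{Vidio} = 0 ⇒ p_{Streamly} = 70.5 + 0.25p_{Vidio}.
Similarly p_{Vidio} = 75 + 0.25p_{Streamly}.
Plugging p_{Vidio} into Streamly's best response: p_{Streamly} = 70.5 + 0.25(75 + 0.25p_{Streamly}) ⇒ 0.9375p_{Streamly} = 89.25, so p_{Streamly} = 95.2.
Then p_{Vidio} = 75 + 0.25·95.2 = 98.8.
q_{Streamly} = 234 − 2·95.2 + 98.8 = 142.4.
Profit = (95.2 − 24)·142.4 = 10138.88.

10138.88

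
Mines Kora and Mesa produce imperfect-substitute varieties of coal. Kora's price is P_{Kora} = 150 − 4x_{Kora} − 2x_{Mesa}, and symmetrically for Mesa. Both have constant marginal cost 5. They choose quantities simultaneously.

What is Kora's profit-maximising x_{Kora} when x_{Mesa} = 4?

Mine Kora's profit: π = x_{Kora}(150 − 4x_{Kora} − 2x_{Mesa}) − 5x_{Kora}.
∂π/∂x_{Kora} = 145 − 8x_{Kora} − 2x_{Mesa} = 0 ⇒ x_{Kora} = 18.125 − 0.25x_{Mesa}.
At x_{Mesa} = 4: x_{Kora} = 18.125 − 0.25·4 = 17.125.

17.125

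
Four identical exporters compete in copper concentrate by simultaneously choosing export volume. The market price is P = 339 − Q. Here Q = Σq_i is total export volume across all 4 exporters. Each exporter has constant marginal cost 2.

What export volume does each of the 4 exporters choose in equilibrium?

67.4

A representative exporter's profit is π_i = q_i(339 − Q) − 2q_i, with Q = q_i + Σ_{j≠i} q_j.
First-order condition: 337 − 2q_i − Σ_{j≠i} q_j = 0.
With identical exporters, set every q_j = q: then 337 − 2q − 3q = 0, i.e. q = 337/5 = 67.4.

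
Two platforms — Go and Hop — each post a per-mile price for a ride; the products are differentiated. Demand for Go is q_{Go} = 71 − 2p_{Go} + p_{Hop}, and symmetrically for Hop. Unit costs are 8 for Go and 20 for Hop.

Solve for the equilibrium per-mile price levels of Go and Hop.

Go's profit: π = (p_{Go} − 8)(71 − 2p_{Go} + p_{Hop}).
∂π/∂p_{Go} = 87 − 4p_{Go} + p_{Hop} = 0 ⇒ p_{Go} = 21.75 + 0.25p_{Hop}.
Similarly p_{Hop} = 27.75 + 0.25p_{Go}.
Plugging p_{Hop} into Go's best response: p_{Go} = 21.75 + 0.25(27.75 + 0.25p_{Go}) ⇒ 0.9375p_{Go} = 28.6875, so p_{Go} = 30.6.
Then p_{Hop} = 27.75 + 0.25·30.6 = 35.4.

30.6, 35.4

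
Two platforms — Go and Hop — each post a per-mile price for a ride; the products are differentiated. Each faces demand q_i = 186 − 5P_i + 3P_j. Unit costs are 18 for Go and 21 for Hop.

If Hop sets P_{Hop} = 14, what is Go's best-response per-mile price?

Go's profit: π = (P_{Go} − 18)(186 − 5P_{Go} + 3P_{Hop}).
∂π/∂P_{Go} = 276 − 10P_{Go} + 3P_{Hop} = 0 ⇒ P_{Go} = 27.6 + 0.3P_{Hop}.
At P_{Hop} = 14: P_{Go} = 27.6 + 0.3·14 = 31.8.

31.8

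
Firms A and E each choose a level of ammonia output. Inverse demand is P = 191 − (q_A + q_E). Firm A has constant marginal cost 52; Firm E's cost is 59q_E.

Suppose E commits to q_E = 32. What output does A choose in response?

53.5

Firm A's profit: π = q_A(191 − (q_A + q_E)) − 52q_A.
∂π/∂q_A = 139 − 2q_A − q_E = 0, so q_A = 69.5 − 0.5q_E.
At q_E = 32: q_A = 69.5 − 0.5·32 = 53.5.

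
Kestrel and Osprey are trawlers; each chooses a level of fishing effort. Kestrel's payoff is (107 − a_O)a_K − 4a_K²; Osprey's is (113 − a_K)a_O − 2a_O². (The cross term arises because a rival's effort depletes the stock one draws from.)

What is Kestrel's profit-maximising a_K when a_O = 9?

Expanding Kestrel's payoff: 107a_K − a_Oa_K − 4a_K².
∂π/∂a_K = 107 − a_O − 8a_K = 0, so a_K = 13.375 − 0.125a_O.
At a_O = 9: a_K = 13.375 − 0.125·9 = 12.25.

12.25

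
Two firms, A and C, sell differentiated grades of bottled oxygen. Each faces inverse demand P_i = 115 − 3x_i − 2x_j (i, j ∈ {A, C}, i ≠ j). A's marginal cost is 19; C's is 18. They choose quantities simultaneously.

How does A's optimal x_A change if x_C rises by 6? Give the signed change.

-2

Firm A's profit: π = x_A(115 − 3x_A − 2x_C) − 19x_A.
∂π/∂x_A = 96 − 6x_A − 2x_C = 0 ⇒ x_A = 16 − (1/3)x_C.
The reaction-function slope is −1/3, so a 6-unit rise in x_C moves x_A by −1/3 × 6 = −2. A's best response falls — the actions are strategic substitutes.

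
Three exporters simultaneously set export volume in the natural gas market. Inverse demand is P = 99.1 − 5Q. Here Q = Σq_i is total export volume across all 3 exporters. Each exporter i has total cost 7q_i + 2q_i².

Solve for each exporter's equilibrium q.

3.8375

A representative exporter's profit is π_i = q_i(99.1 − 5Q) − 7q_i − 2q_i², with Q = q_i + Σ_{j≠i} q_j.
First-order condition: 92.1 − 14q_i − 5Σ_{j≠i} q_j = 0.
With identical exporters, set every q_j = q: then 92.1 − 14q − 10q = 0, i.e. q = 92.1/24 = 3.8375.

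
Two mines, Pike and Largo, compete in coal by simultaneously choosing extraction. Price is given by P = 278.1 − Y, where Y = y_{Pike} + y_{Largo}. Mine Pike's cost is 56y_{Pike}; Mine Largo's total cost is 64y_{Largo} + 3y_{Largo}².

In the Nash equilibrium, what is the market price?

160.18

Mine Pike's profit: π = y_{Pike}(278.1 − (y_{Pike} + y_{Largo})) − 56y_{Pike}.
∂π/∂y_{Pike} = 222.1 − 2y_{Pike} − y_{Largo} = 0, so y_{Pike} = 111.05 − 0.5y_{Largo}.
For Largo: ∂π/∂y_{Largo} = 214.1 − 8y_{Largo} − y_{Pike} = 0 ⇒ y_{Largo} = 26.7625 − 0.125y_{Pike}.
Substituting the second reaction function into the first: y_{Pike} = 111.05 − 0.5(26.7625 − 0.125y_{Pike}), which gives 0.9375y_{Pike} = 15627/160 ⇒ y_{Pike} = 104.18.
Then y_{Largo} = 26.7625 − 0.125·104.18 = 13.74.
Equilibrium price: P = 278.1 − 117.92 = 160.18.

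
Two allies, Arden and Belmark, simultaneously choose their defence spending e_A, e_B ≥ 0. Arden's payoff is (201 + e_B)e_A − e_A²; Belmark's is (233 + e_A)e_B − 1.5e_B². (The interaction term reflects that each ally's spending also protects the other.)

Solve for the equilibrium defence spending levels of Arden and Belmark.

Expanding Arden's payoff: 201e_A + e_Be_A − e_A².
∂π/∂e_A = 201 + e_B − 2e_A = 0, so e_A = 100.5 + 0.5e_B.
Likewise for Belmark: e_B = 233/3 + (1/3)e_A.
Plugging e_B into Arden's best response: e_A = 100.5 + 0.5(233/3 + (1/3)e_A) ⇒ (5/6)e_A = 418/3, so e_A = 167.2.
Then e_B = 233/3 + (1/3)·167.2 = 133.4.

167.2, 133.4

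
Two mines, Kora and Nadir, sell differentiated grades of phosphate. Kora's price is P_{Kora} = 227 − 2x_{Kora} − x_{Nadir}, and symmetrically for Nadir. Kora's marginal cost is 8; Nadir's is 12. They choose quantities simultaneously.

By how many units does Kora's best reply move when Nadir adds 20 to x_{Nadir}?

-5

Mine Kora's profit: π = x_{Kora}(227 − 2x_{Kora} − x_{Nadir}) − 8x_{Kora}.
∂π/∂x_{Kora} = 219 − 4x_{Kora} − x_{Nadir} = 0 ⇒ x_{Kora} = 54.75 − 0.25x_{Nadir}.
The reaction-function slope is −0.25, so a 20-unit rise in x_{Nadir} moves x_{Kora} by −0.25 × 20 = −5. Kora's best response falls — the actions are strategic substitutes.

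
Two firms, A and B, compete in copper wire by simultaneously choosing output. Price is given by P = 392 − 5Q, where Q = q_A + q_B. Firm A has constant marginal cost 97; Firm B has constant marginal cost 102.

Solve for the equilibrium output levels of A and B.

Firm A's profit: π = q_A(392 − 5(q_A + q_B)) − 97q_A.
∂π/∂q_A = 295 − 10q_A − 5q_B = 0, so q_A = 29.5 − 0.5q_B.
By the same steps for B: q_B = 29 − 0.5q_A.
Plugging q_B into A's best response: q_A = 29.5 − 0.5(29 − 0.5q_A) ⇒ 0.75q_A = 15, so q_A = 20.
Then q_B = 29 − 0.5·20 = 19.

20, 19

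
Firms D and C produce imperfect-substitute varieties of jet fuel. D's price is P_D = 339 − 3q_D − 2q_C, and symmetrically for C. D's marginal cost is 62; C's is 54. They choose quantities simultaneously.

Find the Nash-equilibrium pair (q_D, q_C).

34.125, 36.125

Firm D's profit: π = q_D(339 − 3q_D − 2q_C) − 62q_D.
∂π/∂q_D = 277 − 6q_D − 2q_C = 0 ⇒ q_D = 277/6 − (1/3)q_C.
Similarly q_C = 47.5 − (1/3)q_D.
Substituting the second reaction function into the first: q_D = 277/6 − (1/3)(47.5 − (1/3)q_D), which gives (8/9)q_D = 91/3 ⇒ q_D = 34.125.
Then q_C = 47.5 − (1/3)·34.125 = 36.125.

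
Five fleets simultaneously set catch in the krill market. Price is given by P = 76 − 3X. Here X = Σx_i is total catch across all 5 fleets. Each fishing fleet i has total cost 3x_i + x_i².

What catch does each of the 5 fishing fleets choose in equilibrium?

3.65

A representative fishing fleet's profit is π_i = x_i(76 − 3X) − 3x_i − x_i², with X = x_i + Σ_{j≠i} x_j.
First-order condition: 73 − 8x_i − 3Σ_{j≠i} x_j = 0.
In a symmetric equilibrium every fishing fleet chooses the same x, so Σ_{j≠i} x_j = 4x. The condition becomes 73 − 20x = 0, giving x = 73/20 = 3.65.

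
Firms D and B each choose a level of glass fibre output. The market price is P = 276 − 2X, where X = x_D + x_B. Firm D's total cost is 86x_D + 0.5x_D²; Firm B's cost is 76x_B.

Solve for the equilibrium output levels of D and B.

Firm D's profit: π = x_D(276 − 2(x_D + x_B)) − 86x_D − 0.5x_D².
∂π/∂x_D = 190 − 5x_D − 2x_B = 0, so x_D = 38 − 0.4x_B.
For B: ∂π/∂x_B = 200 − 4x_B − 2x_D = 0 ⇒ x_B = 50 − 0.5x_D.
Plugging x_B into D's best response: x_D = 38 − 0.4(50 − 0.5x_D) ⇒ 0.8x_D = 18, so x_D = 22.5.
Then x_B = 50 − 0.5·22.5 = 38.75.

22.5, 38.75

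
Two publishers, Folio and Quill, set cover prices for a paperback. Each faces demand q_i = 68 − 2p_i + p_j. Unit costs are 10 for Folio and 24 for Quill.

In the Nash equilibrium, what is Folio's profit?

898.88

Folio's profit: π = (p_{Folio} − 10)(68 − 2p_{Folio} + p_{Quill}).
∂π/∂p_{Folio} = 88 − 4p_{Folio} + p_{Quill} = 0 ⇒ p_{Folio} = 22 + 0.25p_{Quill}.
Similarly p_{Quill} = 29 + 0.25p_{Folio}.
Substituting the second reaction function into the first: p_{Folio} = 22 + 0.25(29 + 0.25p_{Folio}), which gives 0.9375p_{Folio} = 29.25 ⇒ p_{Folio} = 31.2.
Then p_{Quill} = 29 + 0.25·31.2 = 36.8.
q_{Folio} = 68 − 2·31.2 + 36.8 = 42.4.
Profit = (31.2 − 10)·42.4 = 898.88.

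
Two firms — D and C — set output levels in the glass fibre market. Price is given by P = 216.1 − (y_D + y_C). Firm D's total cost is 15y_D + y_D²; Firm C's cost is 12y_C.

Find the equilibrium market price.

99.9

Firm D's profit: π = y_D(216.1 − (y_D + y_C)) − 15y_D − y_D².
∂π/∂y_D = 201.1 − 4y_D − y_C = 0, so y_D = 50.275 − 0.25y_C.
For C: ∂π/∂y_C = 204.1 − 2y_C − y_D = 0 ⇒ y_C = 102.05 − 0.5y_D.
Substituting the second reaction function into the first: y_D = 50.275 − 0.25(102.05 − 0.5y_D), which gives 0.875y_D = 24.7625 ⇒ y_D = 28.3.
Then y_C = 102.05 − 0.5·28.3 = 87.9.
Equilibrium price: P = 216.1 − 116.2 = 99.9.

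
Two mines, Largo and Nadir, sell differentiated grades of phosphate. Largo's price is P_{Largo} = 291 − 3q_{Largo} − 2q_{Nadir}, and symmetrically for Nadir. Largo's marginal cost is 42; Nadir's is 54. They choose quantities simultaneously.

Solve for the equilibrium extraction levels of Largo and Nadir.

31.875, 28.875

Mine Largo's profit: π = q_{Largo}(291 − 3q_{Largo} − 2q_{Nadir}) − 42q_{Largo}.
∂π/∂q_{Largo} = 249 − 6q_{Largo} − 2q_{Nadir} = 0 ⇒ q_{Largo} = 41.5 − (1/3)q_{Nadir}.
Similarly q_{Nadir} = 39.5 − (1/3)q_{Largo}.
Substituting the second reaction function into the first: q_{Largo} = 41.5 − (1/3)(39.5 − (1/3)q_{Largo}), which gives (8/9)q_{Largo} = 85/3 ⇒ q_{Largo} = 31.875.
Then q_{Nadir} = 39.5 − (1/3)·31.875 = 28.875.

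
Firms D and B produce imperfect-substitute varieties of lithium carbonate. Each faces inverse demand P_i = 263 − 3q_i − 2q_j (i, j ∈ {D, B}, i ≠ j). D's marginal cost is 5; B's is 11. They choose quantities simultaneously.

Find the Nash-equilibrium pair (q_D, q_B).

Firm D's profit: π = q_D(263 − 3q_D − 2q_B) − 5q_D.
∂π/∂q_D = 258 − 6q_D − 2q_B = 0 ⇒ q_D = 43 − (1/3)q_B.
Similarly q_B = 42 − (1/3)q_D.
Plugging q_B into D's best response: q_D = 43 − (1/3)(42 − (1/3)q_D) ⇒ (8/9)q_D = 29, so q_D = 32.625.
Then q_B = 42 − (1/3)·32.625 = 31.125.

32.625, 31.125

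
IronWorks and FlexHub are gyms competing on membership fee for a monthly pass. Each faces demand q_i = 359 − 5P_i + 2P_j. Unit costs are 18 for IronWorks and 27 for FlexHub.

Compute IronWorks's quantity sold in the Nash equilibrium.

195.3125

IronWorks's profit: π = (P_{IronWorks} − 18)(359 − 5P_{IronWorks} + 2P_{FlexHub}).
∂π/∂P_{IronWorks} = 449 − 10P_{IronWorks} + 2P_{FlexHub} = 0 ⇒ P_{IronWorks} = 44.9 + 0.2P_{FlexHub}.
Similarly P_{FlexHub} = 49.4 + 0.2P_{IronWorks}.
Plugging P_{FlexHub} into IronWorks's best response: P_{IronWorks} = 44.9 + 0.2(49.4 + 0.2P_{IronWorks}) ⇒ 0.96P_{IronWorks} = 54.78, so P_{IronWorks} = 57.0625.
Then P_{FlexHub} = 49.4 + 0.2·57.0625 = 60.8125.
q_{IronWorks} = 359 − 5·57.0625 + 2·60.8125 = 195.3125.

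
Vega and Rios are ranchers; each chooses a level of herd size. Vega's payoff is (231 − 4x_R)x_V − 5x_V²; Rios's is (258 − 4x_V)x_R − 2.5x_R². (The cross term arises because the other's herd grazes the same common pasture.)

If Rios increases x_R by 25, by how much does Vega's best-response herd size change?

Expanding Vega's payoff: 231x_V − 4x_Rx_V − 5x_V².
∂π/∂x_V = 231 − 4x_R − 10x_V = 0, so x_V = 23.1 − 0.4x_R.
The reaction-function slope is −0.4, so a 25-unit rise in x_R moves x_V by −0.4 × 25 = −10. Vega's best response falls — the actions are strategic substitutes.

-10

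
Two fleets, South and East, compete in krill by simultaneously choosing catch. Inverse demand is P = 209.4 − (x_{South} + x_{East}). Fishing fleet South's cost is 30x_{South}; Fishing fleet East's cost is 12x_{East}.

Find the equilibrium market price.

83.8

Fishing fleet South's profit: π = x_{South}(209.4 − (x_{South} + x_{East})) − 30x_{South}.
∂π/∂x_{South} = 179.4 − 2x_{South} − x_{East} = 0, so x_{South} = 89.7 − 0.5x_{East}.
By the same steps for East: x_{East} = 98.7 − 0.5x_{South}.
Solving the two reaction functions simultaneously: (1 − (−0.5)(−0.5))x_{South} = 89.7 − 0.5·98.7, so 0.75x_{South} = 40.35 and x_{South} = 53.8.
Then x_{East} = 98.7 − 0.5·53.8 = 71.8.
Equilibrium price: P = 209.4 − 125.6 = 83.8.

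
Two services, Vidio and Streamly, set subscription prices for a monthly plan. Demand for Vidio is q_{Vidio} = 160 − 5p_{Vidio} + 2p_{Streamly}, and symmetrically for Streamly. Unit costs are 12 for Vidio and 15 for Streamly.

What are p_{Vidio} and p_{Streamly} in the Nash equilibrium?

Vidio's profit: π = (p_{Vidio} − 12)(160 − 5p_{Vidio} + 2p_{Streamly}).
∂π/∂p_{Vidio} = 220 − 10p_{Vidio} + 2p_{Streamly} = 0 ⇒ p_{Vidio} = 22 + 0.2p_{Streamly}.
Similarly p_{Streamly} = 23.5 + 0.2p_{Vidio}.
Solving the two reaction functions simultaneously: (1 − (0.2)(0.2))p_{Vidio} = 22 + 0.2·23.5, so 0.96p_{Vidio} = 26.7 and p_{Vidio} = 27.8125.
Then p_{Streamly} = 23.5 + 0.2·27.8125 = 29.0625.

27.8125, 29.0625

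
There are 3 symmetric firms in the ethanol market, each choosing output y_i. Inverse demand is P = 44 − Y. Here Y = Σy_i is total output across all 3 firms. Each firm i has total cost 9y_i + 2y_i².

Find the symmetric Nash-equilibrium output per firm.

A representative firm's profit is π_i = y_i(44 − Y) − 9y_i − 2y_i², with Y = y_i + Σ_{j≠i} y_j.
First-order condition: 35 − 6y_i − Σ_{j≠i} y_j = 0.
In a symmetric equilibrium every firm chooses the same y, so Σ_{j≠i} y_j = 2y. The condition becomes 35 − 8y = 0, giving y = 35/8 = 4.375.

4.375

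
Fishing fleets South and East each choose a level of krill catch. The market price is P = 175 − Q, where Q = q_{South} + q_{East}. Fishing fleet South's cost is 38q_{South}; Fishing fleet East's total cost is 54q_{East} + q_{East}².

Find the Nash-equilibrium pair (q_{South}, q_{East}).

61, 15

Fishing fleet South's profit: π = q_{South}(175 − (q_{South} + q_{East})) − 38q_{South}.
∂π/∂q_{South} = 137 − 2q_{South} − q_{East} = 0, so q_{South} = 68.5 − 0.5q_{East}.
For East: ∂π/∂q_{East} = 121 − 4q_{East} − q_{South} = 0 ⇒ q_{East} = 30.25 − 0.25q_{South}.
Substituting the second reaction function into the first: q_{South} = 68.5 − 0.5(30.25 − 0.25q_{South}), which gives 0.875q_{South} = 53.375 ⇒ q_{South} = 61.
Then q_{East} = 30.25 − 0.25·61 = 15.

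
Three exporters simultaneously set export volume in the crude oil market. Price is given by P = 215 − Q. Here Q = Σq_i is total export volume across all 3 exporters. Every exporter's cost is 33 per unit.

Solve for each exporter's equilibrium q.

A representative exporter's profit is π_i = q_i(215 − Q) − 33q_i, with Q = q_i + Σ_{j≠i} q_j.
First-order condition: 182 − 2q_i − Σ_{j≠i} q_j = 0.
In a symmetric equilibrium every exporter chooses the same q, so Σ_{j≠i} q_j = 2q. The condition becomes 182 − 4q = 0, giving q = 182/4 = 45.5.

45.5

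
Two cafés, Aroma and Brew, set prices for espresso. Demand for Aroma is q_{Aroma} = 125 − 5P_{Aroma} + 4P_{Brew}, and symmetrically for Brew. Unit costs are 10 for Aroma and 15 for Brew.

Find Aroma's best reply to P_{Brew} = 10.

Aroma's profit: π = (P_{Aroma} − 10)(125 − 5P_{Aroma} + 4P_{Brew}).
∂π/∂P_{Aroma} = 175 − 10P_{Aroma} + 4P_{Brew} = 0 ⇒ P_{Aroma} = 17.5 + 0.4P_{Brew}.
At P_{Brew} = 10: P_{Aroma} = 17.5 + 0.4·10 = 21.5.

21.5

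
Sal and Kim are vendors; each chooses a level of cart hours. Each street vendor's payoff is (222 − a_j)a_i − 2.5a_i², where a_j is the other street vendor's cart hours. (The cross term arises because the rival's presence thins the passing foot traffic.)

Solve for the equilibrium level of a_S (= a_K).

Sal's payoff is (222 − a_K)a_S − 2.5a_S².
∂π/∂a_S = 222 − a_K − 5a_S = 0, so a_S = 44.4 − 0.2a_K.
Setting a_S = a_K in the reaction function: a_S = 44.4 − 0.2a_S, so a_S = 44.4 / 1.2 = 37.

37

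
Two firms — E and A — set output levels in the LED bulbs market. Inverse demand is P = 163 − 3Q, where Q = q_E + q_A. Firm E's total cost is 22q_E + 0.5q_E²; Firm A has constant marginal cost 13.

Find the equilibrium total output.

Firm E's profit: π = q_E(163 − 3(q_E + q_A)) − 22q_E − 0.5q_E².
∂π/∂q_E = 141 − 7q_E − 3q_A = 0, so q_E = 141/7 − (3/7)q_A.
For A: ∂π/∂q_A = 150 − 6q_A − 3q_E = 0 ⇒ q_A = 25 − 0.5q_E.
Substituting the second reaction function into the first: q_E = 141/7 − (3/7)(25 − 0.5q_E), which gives (11/14)q_E = 66/7 ⇒ q_E = 12.
Then q_A = 25 − 0.5·12 = 19.
Total output: 12 + 19 = 31.

31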